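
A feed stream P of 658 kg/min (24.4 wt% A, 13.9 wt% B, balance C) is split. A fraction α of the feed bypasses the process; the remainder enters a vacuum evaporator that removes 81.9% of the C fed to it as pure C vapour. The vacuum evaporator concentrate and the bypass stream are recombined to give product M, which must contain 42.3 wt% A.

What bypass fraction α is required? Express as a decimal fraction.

All 658×0.244 = 160.55 kg/min of A reaches M, so M = 160.55/0.423 = 379.56 kg/min and vapour = 278.44 kg/min.
The evaporator receives (1−α)·658 of feed at 0.617 C and removes 0.819 of that C:
0.819×0.617×(1−α)×658 = 278.44
(1−α) = 278.44/332.5 = 0.8374;  α = 0.1626.

0.163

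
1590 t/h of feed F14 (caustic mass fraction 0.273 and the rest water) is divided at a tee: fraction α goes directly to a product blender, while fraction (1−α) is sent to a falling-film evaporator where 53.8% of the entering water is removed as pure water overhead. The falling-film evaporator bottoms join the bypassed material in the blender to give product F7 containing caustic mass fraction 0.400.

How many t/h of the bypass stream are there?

All 1590×0.273 = 434.07 t/h of caustic reaches F7, so F7 = 434.07/0.400 = 1085.2 t/h and vapour = 504.83 t/h.
The evaporator receives (1−α)·1590 of feed at 0.727 water and removes 0.538 of that water:
0.538×0.727×(1−α)×1590 = 504.83
(1−α) = 504.83/621.89 = 0.8118;  α = 0.1882.
Bypass flow = 0.1882×1590 = 299.3 t/h.

299.3 t/h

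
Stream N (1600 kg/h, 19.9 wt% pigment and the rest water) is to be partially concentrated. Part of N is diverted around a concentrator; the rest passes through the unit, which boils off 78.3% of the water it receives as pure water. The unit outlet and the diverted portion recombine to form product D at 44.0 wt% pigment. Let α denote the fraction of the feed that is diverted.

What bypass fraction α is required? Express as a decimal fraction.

All 1600×0.199 = 318.4 kg/h of pigment reaches D, so D = 318.4/0.440 = 723.64 kg/h and vapour = 876.36 kg/h.
The evaporator receives (1−α)·1600 of feed at 0.801 water and removes 0.783 of that water:
0.783×0.801×(1−α)×1600 = 876.36
(1−α) = 876.36/1003.5 = 0.8733;  α = 0.1267.

0.127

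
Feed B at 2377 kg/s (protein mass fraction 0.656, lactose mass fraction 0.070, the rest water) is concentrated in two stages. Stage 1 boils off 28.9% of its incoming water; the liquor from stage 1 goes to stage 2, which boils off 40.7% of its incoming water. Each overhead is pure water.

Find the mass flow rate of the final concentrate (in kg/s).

water in feed = 2377×0.274 = 651.3 kg/s.
After stage 1: water left = (1−0.289)×651.3 = 463.07; stream total = 2188.8 kg/s.
After stage 2: water left = (1−0.407)×463.07 = 274.6; final concentrate = 2000.3 kg/s.

2000 kg/s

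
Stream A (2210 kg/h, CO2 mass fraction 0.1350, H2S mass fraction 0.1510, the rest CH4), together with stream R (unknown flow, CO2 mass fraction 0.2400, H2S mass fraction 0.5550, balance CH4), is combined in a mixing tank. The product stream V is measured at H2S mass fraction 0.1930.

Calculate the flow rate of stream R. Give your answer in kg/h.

Let R be the unknown flow. Total out = 2210 + R.
H2S balance: 333.71 + 0.555·R = 0.193·(2210 + R)
(0.555 − 0.193)·R = 0.193×2210 − 333.71 = 92.82
R = 92.82 / 0.362 = 256.41 kg/h

256.4 kg/h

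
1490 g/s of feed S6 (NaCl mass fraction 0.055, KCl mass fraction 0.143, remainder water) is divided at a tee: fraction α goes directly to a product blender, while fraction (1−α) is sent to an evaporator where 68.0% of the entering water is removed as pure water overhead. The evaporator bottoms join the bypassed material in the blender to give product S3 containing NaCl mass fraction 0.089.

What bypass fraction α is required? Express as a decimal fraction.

0.300

All 1490×0.055 = 81.95 g/s of NaCl reaches S3, so S3 = 81.95/0.089 = 920.79 g/s and vapour = 569.21 g/s.
The evaporator receives (1−α)·1490 of feed at 0.802 water and removes 0.680 of that water:
0.680×0.802×(1−α)×1490 = 569.21
(1−α) = 569.21/812.59 = 0.7005;  α = 0.2995.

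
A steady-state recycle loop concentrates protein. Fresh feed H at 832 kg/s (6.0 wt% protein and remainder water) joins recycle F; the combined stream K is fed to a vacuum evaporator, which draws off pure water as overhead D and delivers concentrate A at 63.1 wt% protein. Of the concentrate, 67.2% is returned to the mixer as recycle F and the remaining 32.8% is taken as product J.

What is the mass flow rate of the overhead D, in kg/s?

752.9 kg/s

Overall protein balance (none leaves overhead): protein in fresh feed = protein in product, i.e. 832×0.060 = (1−0.672)·A·0.631.
A = 49.92/(0.631×0.328) = 241.2 kg/s.
Recycle F = 0.672×241.2 = 162.08 kg/s.
Combined feed K = 832 + 162.08 = 994.08 kg/s.
Overhead D = K − A = 994.08 − 241.2 = 752.89 kg/s.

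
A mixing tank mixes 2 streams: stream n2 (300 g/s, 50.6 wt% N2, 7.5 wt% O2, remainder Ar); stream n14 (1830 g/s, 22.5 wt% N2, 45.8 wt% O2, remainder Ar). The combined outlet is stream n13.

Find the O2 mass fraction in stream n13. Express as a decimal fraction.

0.404

Total flow out = 300 + 1830 = 2130 g/s.
O2 in = 300×0.075 + 1830×0.458 = 860.64 g/s.
O2 mass fraction in n13 = 860.64/2130 = 0.404.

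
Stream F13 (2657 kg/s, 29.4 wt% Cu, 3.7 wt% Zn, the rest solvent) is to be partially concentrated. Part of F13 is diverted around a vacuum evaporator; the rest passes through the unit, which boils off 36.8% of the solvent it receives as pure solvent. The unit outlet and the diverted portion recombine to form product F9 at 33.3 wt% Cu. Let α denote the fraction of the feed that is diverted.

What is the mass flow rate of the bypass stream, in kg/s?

1393 kg/s

All 2657×0.294 = 781.16 kg/s of Cu reaches F9, so F9 = 781.16/0.333 = 2345.8 kg/s and vapour = 311.18 kg/s.
The evaporator receives (1−α)·2657 of feed at 0.669 solvent and removes 0.368 of that solvent:
0.368×0.669×(1−α)×2657 = 311.18
(1−α) = 311.18/654.13 = 0.4757;  α = 0.5243.
Bypass flow = 0.5243×2657 = 1393 kg/s.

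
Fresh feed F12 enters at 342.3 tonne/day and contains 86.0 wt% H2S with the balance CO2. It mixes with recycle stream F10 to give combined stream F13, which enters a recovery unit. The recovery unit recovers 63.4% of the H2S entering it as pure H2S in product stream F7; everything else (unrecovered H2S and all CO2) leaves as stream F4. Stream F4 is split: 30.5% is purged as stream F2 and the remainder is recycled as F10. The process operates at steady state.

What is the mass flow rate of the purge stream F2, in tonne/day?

CO2 enters only via F12 and leaves only via the purge: 342.3×0.140 = 0.305×(CO2 in F4), and the recovery unit passes all CO2, so CO2 in F13 = CO2 in F4 = 157.12 tonne/day.
H2S in F13: m_A = 342.3×0.860 + (1−0.305)·(1−0.634)·m_A, so m_A = 294.38/0.7456 = 394.8 tonne/day.
F4 = (1−0.634)×394.8 + 157.12 = 301.62 tonne/day.
Purge F2 = 0.305×301.62 = 91.994 tonne/day.

91.99 tonne/day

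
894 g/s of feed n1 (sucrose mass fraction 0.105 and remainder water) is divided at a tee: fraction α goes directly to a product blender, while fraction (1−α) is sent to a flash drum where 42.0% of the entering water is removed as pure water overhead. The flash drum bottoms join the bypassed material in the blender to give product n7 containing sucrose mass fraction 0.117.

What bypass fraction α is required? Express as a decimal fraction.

0.727

All 894×0.105 = 93.87 g/s of sucrose reaches n7, so n7 = 93.87/0.117 = 802.31 g/s and vapour = 91.692 g/s.
The evaporator receives (1−α)·894 of feed at 0.895 water and removes 0.420 of that water:
0.420×0.895×(1−α)×894 = 91.692
(1−α) = 91.692/336.05 = 0.2728;  α = 0.7272.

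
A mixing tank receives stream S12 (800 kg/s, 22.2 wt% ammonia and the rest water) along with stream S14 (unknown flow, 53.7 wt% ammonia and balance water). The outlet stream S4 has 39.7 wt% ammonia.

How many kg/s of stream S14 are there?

Let S14 be the unknown flow. Total out = 800 + S14.
ammonia balance: 177.6 + 0.537·S14 = 0.397·(800 + S14)
(0.537 − 0.397)·S14 = 0.397×800 − 177.6 = 140
S14 = 140 / 0.140 = 1000 kg/s

1000 kg/s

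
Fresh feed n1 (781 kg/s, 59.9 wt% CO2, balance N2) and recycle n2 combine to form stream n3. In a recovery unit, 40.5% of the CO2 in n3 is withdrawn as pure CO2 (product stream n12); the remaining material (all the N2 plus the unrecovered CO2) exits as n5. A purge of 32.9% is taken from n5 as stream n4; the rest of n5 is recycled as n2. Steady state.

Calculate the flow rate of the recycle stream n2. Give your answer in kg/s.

949.6 kg/s

N2 enters only via n1 and leaves only via the purge: 781×0.401 = 0.329×(N2 in n5), and the recovery unit passes all N2, so N2 in n3 = N2 in n5 = 951.92 kg/s.
CO2 in n3: m_A = 781×0.599 + (1−0.329)·(1−0.405)·m_A, so m_A = 467.82/0.6008 = 778.72 kg/s.
n5 = (1−0.405)×778.72 + 951.92 = 1415.3 kg/s.
Recycle n2 = (1−0.329)×1415.3 = 949.64 kg/s.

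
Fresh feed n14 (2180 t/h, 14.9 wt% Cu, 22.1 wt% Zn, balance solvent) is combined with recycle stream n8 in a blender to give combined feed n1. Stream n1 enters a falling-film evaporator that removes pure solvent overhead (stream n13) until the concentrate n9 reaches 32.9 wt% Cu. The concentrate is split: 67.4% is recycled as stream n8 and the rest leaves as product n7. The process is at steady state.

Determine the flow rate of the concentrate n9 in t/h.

3029 t/h

Overall Cu balance (none leaves overhead): Cu in fresh feed = Cu in product, i.e. 2180×0.149 = (1−0.674)·n9·0.329.
n9 = 324.82/(0.329×0.326) = 3028.5 t/h.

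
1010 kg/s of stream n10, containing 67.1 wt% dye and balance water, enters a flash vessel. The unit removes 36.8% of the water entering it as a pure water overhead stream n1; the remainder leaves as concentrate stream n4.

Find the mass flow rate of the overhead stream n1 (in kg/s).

water entering = 1010×0.329 = 332.29 kg/s; overhead removed = 0.368×332.29 = 122.28 kg/s.

122.3 kg/s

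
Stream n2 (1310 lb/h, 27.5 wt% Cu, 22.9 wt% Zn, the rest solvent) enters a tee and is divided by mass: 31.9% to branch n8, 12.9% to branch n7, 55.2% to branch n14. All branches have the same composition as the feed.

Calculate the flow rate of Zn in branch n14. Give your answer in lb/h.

165.6 lb/h

Branch n14 total = 0.552×1310 = 723.12 lb/h.
Zn in n14 = 0.229×723.12 = 165.59 lb/h.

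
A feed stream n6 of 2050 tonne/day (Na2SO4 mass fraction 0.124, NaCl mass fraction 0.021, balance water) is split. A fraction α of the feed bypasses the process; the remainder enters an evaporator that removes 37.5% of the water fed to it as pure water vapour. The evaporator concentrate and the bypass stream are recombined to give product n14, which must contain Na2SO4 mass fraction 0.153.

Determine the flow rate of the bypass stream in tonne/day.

All 2050×0.124 = 254.2 tonne/day of Na2SO4 reaches n14, so n14 = 254.2/0.153 = 1661.4 tonne/day and vapour = 388.56 tonne/day.
The evaporator receives (1−α)·2050 of feed at 0.855 water and removes 0.375 of that water:
0.375×0.855×(1−α)×2050 = 388.56
(1−α) = 388.56/657.28 = 0.5912;  α = 0.4088.
Bypass flow = 0.4088×2050 = 838.11 tonne/day.

838.1 tonne/day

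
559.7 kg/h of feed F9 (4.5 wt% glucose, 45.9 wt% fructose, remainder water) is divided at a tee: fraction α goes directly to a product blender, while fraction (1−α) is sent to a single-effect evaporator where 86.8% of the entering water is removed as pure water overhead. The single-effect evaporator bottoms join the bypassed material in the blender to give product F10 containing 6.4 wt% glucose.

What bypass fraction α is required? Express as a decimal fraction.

All 559.7×0.045 = 25.187 kg/h of glucose reaches F10, so F10 = 25.187/0.064 = 393.54 kg/h and vapour = 166.16 kg/h.
The evaporator receives (1−α)·559.7 of feed at 0.496 water and removes 0.868 of that water:
0.868×0.496×(1−α)×559.7 = 166.16
(1−α) = 166.16/240.97 = 0.6896;  α = 0.3104.

0.310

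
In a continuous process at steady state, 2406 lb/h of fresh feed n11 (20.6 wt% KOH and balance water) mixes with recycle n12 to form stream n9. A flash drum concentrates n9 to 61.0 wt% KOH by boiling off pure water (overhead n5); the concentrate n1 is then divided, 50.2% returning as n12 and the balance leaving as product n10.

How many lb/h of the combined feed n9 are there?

Overall KOH balance (none leaves overhead): KOH in fresh feed = KOH in product, i.e. 2406×0.206 = (1−0.502)·n1·0.610.
n1 = 495.64/(0.610×0.498) = 1631.6 lb/h.
Recycle n12 = 0.502×1631.6 = 819.04 lb/h.
Combined feed n9 = 2406 + 819.04 = 3225 lb/h.

3225 lb/h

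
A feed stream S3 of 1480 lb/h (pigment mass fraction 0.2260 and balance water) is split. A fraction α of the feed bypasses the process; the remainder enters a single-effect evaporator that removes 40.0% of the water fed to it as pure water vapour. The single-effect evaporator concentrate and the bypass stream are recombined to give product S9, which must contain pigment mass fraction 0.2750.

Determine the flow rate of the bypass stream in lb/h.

All 1480×0.226 = 334.48 lb/h of pigment reaches S9, so S9 = 334.48/0.275 = 1216.3 lb/h and vapour = 263.71 lb/h.
The evaporator receives (1−α)·1480 of feed at 0.774 water and removes 0.400 of that water:
0.400×0.774×(1−α)×1480 = 263.71
(1−α) = 263.71/458.21 = 0.5755;  α = 0.4245.
Bypass flow = 0.4245×1480 = 628.23 lb/h.

628.2 lb/h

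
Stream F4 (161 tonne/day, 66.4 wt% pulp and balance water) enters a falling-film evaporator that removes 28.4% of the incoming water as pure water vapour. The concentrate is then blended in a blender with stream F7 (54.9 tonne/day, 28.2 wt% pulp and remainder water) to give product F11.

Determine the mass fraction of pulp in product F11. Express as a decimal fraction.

Vapour removed = 0.284×0.336×161 = 15.363 tonne/day; concentrate = 145.64 tonne/day.
pulp reaching the mixer = 106.9 (from concentrate) + 54.9×0.282 = 122.39 tonne/day.
Product flow = 145.64 + 54.9 = 200.54 tonne/day; pulp fraction = 0.610.

0.610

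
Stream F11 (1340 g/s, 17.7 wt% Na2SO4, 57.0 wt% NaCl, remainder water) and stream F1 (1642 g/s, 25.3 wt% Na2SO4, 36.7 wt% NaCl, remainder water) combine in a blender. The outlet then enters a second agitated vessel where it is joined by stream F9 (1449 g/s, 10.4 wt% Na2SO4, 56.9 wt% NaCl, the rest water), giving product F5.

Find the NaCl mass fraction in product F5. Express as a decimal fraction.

0.494

Overall, product flow = 4431 g/s.
NaCl in = 1340×0.570 + 1642×0.367 + 1449×0.569 = 2190.9 g/s.
NaCl fraction in F5 = 0.494.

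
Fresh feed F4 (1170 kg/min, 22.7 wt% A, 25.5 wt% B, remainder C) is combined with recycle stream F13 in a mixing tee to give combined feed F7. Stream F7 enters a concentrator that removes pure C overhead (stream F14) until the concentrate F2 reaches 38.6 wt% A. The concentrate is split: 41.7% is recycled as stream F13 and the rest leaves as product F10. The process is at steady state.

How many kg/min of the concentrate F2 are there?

Overall A balance (none leaves overhead): A in fresh feed = A in product, i.e. 1170×0.227 = (1−0.417)·F2·0.386.
F2 = 265.59/(0.386×0.583) = 1180.2 kg/min.

1180 kg/min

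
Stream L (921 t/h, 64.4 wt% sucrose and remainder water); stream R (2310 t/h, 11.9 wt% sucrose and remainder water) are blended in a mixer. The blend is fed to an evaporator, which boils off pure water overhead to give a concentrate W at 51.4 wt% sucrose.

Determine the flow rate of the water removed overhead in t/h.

sucrose entering = 921×0.644 + 2310×0.119 = 868.01 t/h.
All sucrose reports to W, so W = 868.01/0.514 = 1688.7 t/h.
Total feed = 3231 t/h; overhead = 3231 − 1688.7 = 1542.3 t/h.

1542 t/h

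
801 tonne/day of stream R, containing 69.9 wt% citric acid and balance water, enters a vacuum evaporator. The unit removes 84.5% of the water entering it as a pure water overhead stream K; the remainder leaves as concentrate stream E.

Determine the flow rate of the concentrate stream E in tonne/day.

water entering = 801×0.301 = 241.1 tonne/day; overhead removed = 0.845×241.1 = 203.73 tonne/day.
Concentrate = 801 − 203.73 = 597.27 tonne/day.

597.3 tonne/day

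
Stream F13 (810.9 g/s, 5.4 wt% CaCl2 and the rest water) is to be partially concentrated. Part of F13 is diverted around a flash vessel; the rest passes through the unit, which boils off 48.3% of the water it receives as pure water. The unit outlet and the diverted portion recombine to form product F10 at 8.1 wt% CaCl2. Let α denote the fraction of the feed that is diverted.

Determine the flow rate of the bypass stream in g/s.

219.3 g/s

All 810.9×0.054 = 43.789 g/s of CaCl2 reaches F10, so F10 = 43.789/0.081 = 540.6 g/s and vapour = 270.3 g/s.
The evaporator receives (1−α)·810.9 of feed at 0.946 water and removes 0.483 of that water:
0.483×0.946×(1−α)×810.9 = 270.3
(1−α) = 270.3/370.51 = 0.7295;  α = 0.2705.
Bypass flow = 0.2705×810.9 = 219.33 g/s.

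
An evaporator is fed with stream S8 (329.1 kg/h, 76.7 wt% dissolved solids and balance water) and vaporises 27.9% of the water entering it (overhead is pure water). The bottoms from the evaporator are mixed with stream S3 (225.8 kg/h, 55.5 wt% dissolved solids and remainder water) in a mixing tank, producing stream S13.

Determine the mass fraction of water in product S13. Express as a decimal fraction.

0.2920

Vapour removed = 0.279×0.233×329.1 = 21.394 kg/h; concentrate = 307.71 kg/h.
water reaching the mixer = 55.286 (from concentrate) + 225.8×0.445 = 155.77 kg/h.
Product flow = 307.71 + 225.8 = 533.51 kg/h; water fraction = 0.2920.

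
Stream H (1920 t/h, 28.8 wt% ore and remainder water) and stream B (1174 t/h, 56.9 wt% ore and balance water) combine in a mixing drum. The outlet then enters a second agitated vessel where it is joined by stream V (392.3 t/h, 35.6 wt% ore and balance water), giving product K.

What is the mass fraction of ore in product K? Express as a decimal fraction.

0.390

Overall, product flow = 3486.3 t/h.
ore in = 1920×0.288 + 1174×0.569 + 392.3×0.356 = 1360.6 t/h.
ore fraction in K = 0.390.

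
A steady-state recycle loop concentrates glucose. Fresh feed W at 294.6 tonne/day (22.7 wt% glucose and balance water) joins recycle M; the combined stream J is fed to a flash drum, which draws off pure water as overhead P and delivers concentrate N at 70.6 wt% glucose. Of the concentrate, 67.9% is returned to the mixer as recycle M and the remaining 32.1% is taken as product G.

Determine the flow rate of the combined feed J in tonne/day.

Overall glucose balance (none leaves overhead): glucose in fresh feed = glucose in product, i.e. 294.6×0.227 = (1−0.679)·N·0.706.
N = 66.874/(0.706×0.321) = 295.09 tonne/day.
Recycle M = 0.679×295.09 = 200.36 tonne/day.
Combined feed J = 294.6 + 200.36 = 494.96 tonne/day.

495 tonne/day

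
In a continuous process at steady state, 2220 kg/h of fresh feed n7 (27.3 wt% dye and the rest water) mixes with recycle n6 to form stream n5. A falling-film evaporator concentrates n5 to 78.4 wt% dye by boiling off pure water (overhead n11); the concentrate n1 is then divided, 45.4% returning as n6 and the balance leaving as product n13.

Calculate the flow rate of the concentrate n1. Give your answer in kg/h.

Overall dye balance (none leaves overhead): dye in fresh feed = dye in product, i.e. 2220×0.273 = (1−0.454)·n1·0.784.
n1 = 606.06/(0.784×0.546) = 1415.8 kg/h.

1416 kg/h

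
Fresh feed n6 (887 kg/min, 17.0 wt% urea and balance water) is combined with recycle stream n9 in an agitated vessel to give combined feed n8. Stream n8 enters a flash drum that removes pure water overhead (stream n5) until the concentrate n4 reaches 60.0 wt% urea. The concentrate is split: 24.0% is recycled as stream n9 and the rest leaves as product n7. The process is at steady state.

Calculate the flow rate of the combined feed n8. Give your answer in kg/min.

966.4 kg/min

Overall urea balance (none leaves overhead): urea in fresh feed = urea in product, i.e. 887×0.170 = (1−0.240)·n4·0.600.
n4 = 150.79/(0.600×0.760) = 330.68 kg/min.
Recycle n9 = 0.240×330.68 = 79.363 kg/min.
Combined feed n8 = 887 + 79.363 = 966.36 kg/min.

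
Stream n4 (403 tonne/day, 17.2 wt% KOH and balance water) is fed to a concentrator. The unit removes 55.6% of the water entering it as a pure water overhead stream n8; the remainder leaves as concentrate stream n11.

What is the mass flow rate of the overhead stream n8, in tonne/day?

185.5 tonne/day

water entering = 403×0.828 = 333.68 tonne/day; overhead removed = 0.556×333.68 = 185.53 tonne/day.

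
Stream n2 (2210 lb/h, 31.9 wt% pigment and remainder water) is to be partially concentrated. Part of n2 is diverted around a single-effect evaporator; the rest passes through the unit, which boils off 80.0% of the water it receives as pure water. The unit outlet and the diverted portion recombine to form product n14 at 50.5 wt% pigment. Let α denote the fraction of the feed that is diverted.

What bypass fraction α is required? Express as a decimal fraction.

0.324

All 2210×0.319 = 704.99 lb/h of pigment reaches n14, so n14 = 704.99/0.505 = 1396 lb/h and vapour = 813.98 lb/h.
The evaporator receives (1−α)·2210 of feed at 0.681 water and removes 0.800 of that water:
0.800×0.681×(1−α)×2210 = 813.98
(1−α) = 813.98/1204 = 0.6761;  α = 0.3239.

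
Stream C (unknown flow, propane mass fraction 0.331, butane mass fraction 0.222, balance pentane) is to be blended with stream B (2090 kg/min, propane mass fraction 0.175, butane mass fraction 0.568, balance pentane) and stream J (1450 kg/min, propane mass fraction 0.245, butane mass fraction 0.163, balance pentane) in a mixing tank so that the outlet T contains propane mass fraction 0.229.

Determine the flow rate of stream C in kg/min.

879 kg/min

Let C be the unknown flow. Total out = 3540 + C.
propane balance: 721 + 0.331·C = 0.229·(3540 + C)
(0.331 − 0.229)·C = 0.229×3540 − 721 = 89.66
C = 89.66 / 0.102 = 879.02 kg/min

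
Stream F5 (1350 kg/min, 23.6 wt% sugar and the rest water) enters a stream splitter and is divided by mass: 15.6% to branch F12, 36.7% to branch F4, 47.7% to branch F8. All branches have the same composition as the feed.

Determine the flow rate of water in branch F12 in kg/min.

160.9 kg/min

Branch F12 total = 0.156×1350 = 210.6 kg/min.
water in F12 = 0.764×210.6 = 160.9 kg/min.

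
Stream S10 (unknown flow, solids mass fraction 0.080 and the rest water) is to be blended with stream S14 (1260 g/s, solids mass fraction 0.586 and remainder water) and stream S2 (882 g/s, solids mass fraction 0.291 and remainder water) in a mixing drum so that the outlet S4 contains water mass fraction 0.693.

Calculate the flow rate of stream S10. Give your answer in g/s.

1486 g/s

Let S10 be the unknown flow. Total out = 2142 + S10.
water balance: 1147 + 0.920·S10 = 0.693·(2142 + S10)
(0.920 − 0.693)·S10 = 0.693×2142 − 1147 = 337.43
S10 = 337.43 / 0.227 = 1486.5 g/s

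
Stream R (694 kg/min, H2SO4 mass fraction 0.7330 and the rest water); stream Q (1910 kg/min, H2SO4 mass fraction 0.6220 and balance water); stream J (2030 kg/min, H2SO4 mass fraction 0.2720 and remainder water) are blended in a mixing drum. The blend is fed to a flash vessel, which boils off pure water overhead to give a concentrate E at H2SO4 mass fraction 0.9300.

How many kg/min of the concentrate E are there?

H2SO4 entering = 694×0.733 + 1910×0.622 + 2030×0.272 = 2248.9 kg/min.
All H2SO4 reports to E, so E = 2248.9/0.930 = 2418.2 kg/min.

2418 kg/min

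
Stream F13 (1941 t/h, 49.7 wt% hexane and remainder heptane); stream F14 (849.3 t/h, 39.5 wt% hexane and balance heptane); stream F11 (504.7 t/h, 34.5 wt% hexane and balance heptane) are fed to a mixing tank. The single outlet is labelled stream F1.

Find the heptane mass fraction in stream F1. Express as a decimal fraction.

0.553

Total flow out = 1941 + 849.3 + 504.7 = 3295 t/h.
heptane in = 1941×0.503 + 849.3×0.605 + 504.7×0.655 = 1820.7 t/h.
heptane mass fraction in F1 = 1820.7/3295 = 0.553.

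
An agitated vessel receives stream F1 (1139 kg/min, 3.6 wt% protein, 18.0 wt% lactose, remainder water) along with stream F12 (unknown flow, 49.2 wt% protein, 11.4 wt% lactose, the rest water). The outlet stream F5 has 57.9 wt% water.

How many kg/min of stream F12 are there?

Let F12 be the unknown flow. Total out = 1139 + F12.
water balance: 892.98 + 0.394·F12 = 0.579·(1139 + F12)
(0.394 − 0.579)·F12 = 0.579×1139 − 892.98 = -233.5
F12 = -233.5 / -0.185 = 1262.1 kg/min

1262 kg/min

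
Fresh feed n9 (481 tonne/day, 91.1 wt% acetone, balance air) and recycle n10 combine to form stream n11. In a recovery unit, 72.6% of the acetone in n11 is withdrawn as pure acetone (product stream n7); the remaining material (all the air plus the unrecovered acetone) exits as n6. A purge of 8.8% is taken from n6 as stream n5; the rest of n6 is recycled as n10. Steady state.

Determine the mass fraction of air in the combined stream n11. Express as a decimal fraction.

air enters only via n9 and leaves only via the purge: 481×0.089 = 0.088×(air in n6), and the recovery unit passes all air, so air in n11 = air in n6 = 486.47 tonne/day.
acetone in n11: m_A = 481×0.911 + (1−0.088)·(1−0.726)·m_A, so m_A = 438.19/0.7501 = 584.17 tonne/day.
n11 = 584.17 + 486.47 = 1070.6 tonne/day.
air fraction in n11 = 486.47/1070.6 = 0.4544.

0.4544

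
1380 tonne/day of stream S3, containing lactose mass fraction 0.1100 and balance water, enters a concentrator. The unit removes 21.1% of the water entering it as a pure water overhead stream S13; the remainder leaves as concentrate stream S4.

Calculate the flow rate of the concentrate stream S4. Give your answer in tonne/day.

1121 tonne/day

water entering = 1380×0.890 = 1228.2 tonne/day; overhead removed = 0.211×1228.2 = 259.15 tonne/day.
Concentrate = 1380 − 259.15 = 1120.8 tonne/day.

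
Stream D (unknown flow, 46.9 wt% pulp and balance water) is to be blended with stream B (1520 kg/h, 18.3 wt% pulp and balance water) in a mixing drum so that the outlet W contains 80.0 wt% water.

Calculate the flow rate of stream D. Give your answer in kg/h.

96.06 kg/h

Let D be the unknown flow. Total out = 1520 + D.
water balance: 1241.8 + 0.531·D = 0.800·(1520 + D)
(0.531 − 0.800)·D = 0.800×1520 − 1241.8 = -25.84
D = -25.84 / -0.269 = 96.059 kg/h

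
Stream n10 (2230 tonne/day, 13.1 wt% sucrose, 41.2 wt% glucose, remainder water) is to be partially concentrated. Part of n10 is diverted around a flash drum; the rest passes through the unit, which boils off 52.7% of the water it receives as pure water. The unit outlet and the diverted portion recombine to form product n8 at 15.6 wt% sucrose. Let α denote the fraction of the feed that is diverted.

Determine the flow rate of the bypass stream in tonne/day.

All 2230×0.131 = 292.13 tonne/day of sucrose reaches n8, so n8 = 292.13/0.156 = 1872.6 tonne/day and vapour = 357.37 tonne/day.
The evaporator receives (1−α)·2230 of feed at 0.457 water and removes 0.527 of that water:
0.527×0.457×(1−α)×2230 = 357.37
(1−α) = 357.37/537.07 = 0.6654;  α = 0.3346.
Bypass flow = 0.3346×2230 = 746.14 tonne/day.

746.1 tonne/day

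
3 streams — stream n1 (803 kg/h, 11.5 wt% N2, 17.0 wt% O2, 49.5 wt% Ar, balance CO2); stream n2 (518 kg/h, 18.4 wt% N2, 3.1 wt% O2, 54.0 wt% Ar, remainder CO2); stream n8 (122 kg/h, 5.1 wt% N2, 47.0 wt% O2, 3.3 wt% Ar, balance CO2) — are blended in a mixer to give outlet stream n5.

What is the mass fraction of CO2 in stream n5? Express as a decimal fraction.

Total flow out = 803 + 518 + 122 = 1443 kg/h.
CO2 in = 803×0.220 + 518×0.245 + 122×0.446 = 357.98 kg/h.
CO2 mass fraction in n5 = 357.98/1443 = 0.2481.

0.2481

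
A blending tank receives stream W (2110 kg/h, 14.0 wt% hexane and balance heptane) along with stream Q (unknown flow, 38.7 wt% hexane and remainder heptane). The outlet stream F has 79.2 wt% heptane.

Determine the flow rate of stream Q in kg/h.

801.6 kg/h

Let Q be the unknown flow. Total out = 2110 + Q.
heptane balance: 1814.6 + 0.613·Q = 0.792·(2110 + Q)
(0.613 − 0.792)·Q = 0.792×2110 − 1814.6 = -143.48
Q = -143.48 / -0.179 = 801.56 kg/h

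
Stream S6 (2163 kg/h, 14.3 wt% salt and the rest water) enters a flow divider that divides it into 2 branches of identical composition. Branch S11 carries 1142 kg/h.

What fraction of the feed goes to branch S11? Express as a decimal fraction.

Fraction to S11 = 1142/2163 = 0.5280.

0.528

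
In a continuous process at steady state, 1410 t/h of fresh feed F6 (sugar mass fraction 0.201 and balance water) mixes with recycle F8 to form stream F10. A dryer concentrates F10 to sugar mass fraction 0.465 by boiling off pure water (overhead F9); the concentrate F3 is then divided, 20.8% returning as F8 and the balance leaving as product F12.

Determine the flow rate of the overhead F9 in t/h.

800.5 t/h

Overall sugar balance (none leaves overhead): sugar in fresh feed = sugar in product, i.e. 1410×0.201 = (1−0.208)·F3·0.465.
F3 = 283.41/(0.465×0.792) = 769.55 t/h.
Recycle F8 = 0.208×769.55 = 160.07 t/h.
Combined feed F10 = 1410 + 160.07 = 1570.1 t/h.
Overhead F9 = F10 − F3 = 1570.1 − 769.55 = 800.52 t/h.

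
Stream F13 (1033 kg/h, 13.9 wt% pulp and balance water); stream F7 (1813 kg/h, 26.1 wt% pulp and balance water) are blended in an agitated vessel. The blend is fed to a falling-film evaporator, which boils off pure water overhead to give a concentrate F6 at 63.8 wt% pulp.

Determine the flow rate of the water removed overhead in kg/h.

pulp entering = 1033×0.139 + 1813×0.261 = 616.78 kg/h.
All pulp reports to F6, so F6 = 616.78/0.638 = 966.74 kg/h.
Total feed = 2846 kg/h; overhead = 2846 − 966.74 = 1879.3 kg/h.

1879 kg/h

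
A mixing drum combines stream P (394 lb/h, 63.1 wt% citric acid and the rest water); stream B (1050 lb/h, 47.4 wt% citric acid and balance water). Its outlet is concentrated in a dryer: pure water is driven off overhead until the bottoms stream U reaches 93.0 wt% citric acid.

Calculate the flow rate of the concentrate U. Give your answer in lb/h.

citric acid entering = 394×0.631 + 1050×0.474 = 746.31 lb/h.
All citric acid reports to U, so U = 746.31/0.930 = 802.49 lb/h.

802.5 lb/h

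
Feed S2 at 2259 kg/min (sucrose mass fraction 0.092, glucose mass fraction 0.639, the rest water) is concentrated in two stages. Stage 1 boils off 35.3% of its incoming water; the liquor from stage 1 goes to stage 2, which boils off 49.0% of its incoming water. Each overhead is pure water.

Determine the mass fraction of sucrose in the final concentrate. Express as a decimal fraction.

water in feed = 2259×0.269 = 607.67 kg/min.
After stage 1: water left = (1−0.353)×607.67 = 393.16; stream total = 2044.5 kg/min.
After stage 2: water left = (1−0.490)×393.16 = 200.51; final concentrate = 1851.8 kg/min.
sucrose fraction = 207.83/1851.8 = 0.112.

0.112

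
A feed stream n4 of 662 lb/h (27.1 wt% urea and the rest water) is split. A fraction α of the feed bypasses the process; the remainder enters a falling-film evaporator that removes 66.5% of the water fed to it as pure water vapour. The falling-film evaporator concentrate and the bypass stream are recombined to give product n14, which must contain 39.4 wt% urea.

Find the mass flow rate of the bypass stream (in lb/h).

235.7 lb/h

All 662×0.271 = 179.4 lb/h of urea reaches n14, so n14 = 179.4/0.394 = 455.34 lb/h and vapour = 206.66 lb/h.
The evaporator receives (1−α)·662 of feed at 0.729 water and removes 0.665 of that water:
0.665×0.729×(1−α)×662 = 206.66
(1−α) = 206.66/320.93 = 0.6440;  α = 0.3560.
Bypass flow = 0.3560×662 = 235.7 lb/h.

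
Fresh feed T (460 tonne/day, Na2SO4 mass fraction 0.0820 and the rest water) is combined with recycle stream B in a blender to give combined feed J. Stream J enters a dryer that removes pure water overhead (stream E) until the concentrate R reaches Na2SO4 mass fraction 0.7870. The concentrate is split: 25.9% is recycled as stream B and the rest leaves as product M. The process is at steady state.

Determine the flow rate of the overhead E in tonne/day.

412.1 tonne/day

Overall Na2SO4 balance (none leaves overhead): Na2SO4 in fresh feed = Na2SO4 in product, i.e. 460×0.082 = (1−0.259)·R·0.787.
R = 37.72/(0.787×0.741) = 64.681 tonne/day.
Recycle B = 0.259×64.681 = 16.752 tonne/day.
Combined feed J = 460 + 16.752 = 476.75 tonne/day.
Overhead E = J − R = 476.75 − 64.681 = 412.07 tonne/day.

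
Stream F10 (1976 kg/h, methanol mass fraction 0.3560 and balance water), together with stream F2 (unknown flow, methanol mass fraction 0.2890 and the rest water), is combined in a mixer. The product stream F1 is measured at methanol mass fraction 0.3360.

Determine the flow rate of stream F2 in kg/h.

Let F2 be the unknown flow. Total out = 1976 + F2.
methanol balance: 703.46 + 0.289·F2 = 0.336·(1976 + F2)
(0.289 − 0.336)·F2 = 0.336×1976 − 703.46 = -39.52
F2 = -39.52 / -0.047 = 840.85 kg/h

840.9 kg/h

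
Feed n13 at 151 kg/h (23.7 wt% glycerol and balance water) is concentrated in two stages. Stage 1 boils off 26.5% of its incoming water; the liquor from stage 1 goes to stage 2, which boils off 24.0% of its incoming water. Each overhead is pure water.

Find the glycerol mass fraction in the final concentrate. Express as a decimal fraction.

0.3574

water in feed = 151×0.763 = 115.21 kg/h.
After stage 1: water left = (1−0.265)×115.21 = 84.682; stream total = 120.47 kg/h.
After stage 2: water left = (1−0.240)×84.682 = 64.358; final concentrate = 100.14 kg/h.
glycerol fraction = 35.787/100.14 = 0.3574.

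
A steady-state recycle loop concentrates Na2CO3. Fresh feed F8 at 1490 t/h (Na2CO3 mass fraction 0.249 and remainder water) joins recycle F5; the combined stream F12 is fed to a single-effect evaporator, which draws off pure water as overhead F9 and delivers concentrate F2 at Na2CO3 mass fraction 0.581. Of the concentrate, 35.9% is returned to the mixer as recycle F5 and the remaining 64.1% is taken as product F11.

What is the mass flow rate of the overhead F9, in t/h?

851.4 t/h

Overall Na2CO3 balance (none leaves overhead): Na2CO3 in fresh feed = Na2CO3 in product, i.e. 1490×0.249 = (1−0.359)·F2·0.581.
F2 = 371.01/(0.581×0.641) = 996.21 t/h.
Recycle F5 = 0.359×996.21 = 357.64 t/h.
Combined feed F12 = 1490 + 357.64 = 1847.6 t/h.
Overhead F9 = F12 − F2 = 1847.6 − 996.21 = 851.43 t/h.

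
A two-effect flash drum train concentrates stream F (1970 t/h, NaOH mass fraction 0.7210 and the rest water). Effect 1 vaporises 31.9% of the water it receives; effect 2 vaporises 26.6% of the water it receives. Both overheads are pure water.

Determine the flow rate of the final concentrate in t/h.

1695 t/h

water in feed = 1970×0.279 = 549.63 t/h.
After stage 1: water left = (1−0.319)×549.63 = 374.3; stream total = 1794.7 t/h.
After stage 2: water left = (1−0.266)×374.3 = 274.73; final concentrate = 1695.1 t/h.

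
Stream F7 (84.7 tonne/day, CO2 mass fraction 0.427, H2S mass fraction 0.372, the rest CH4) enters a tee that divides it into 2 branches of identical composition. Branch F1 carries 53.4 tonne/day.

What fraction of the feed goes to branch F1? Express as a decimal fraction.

Fraction to F1 = 53.4/84.7 = 0.6305.

0.630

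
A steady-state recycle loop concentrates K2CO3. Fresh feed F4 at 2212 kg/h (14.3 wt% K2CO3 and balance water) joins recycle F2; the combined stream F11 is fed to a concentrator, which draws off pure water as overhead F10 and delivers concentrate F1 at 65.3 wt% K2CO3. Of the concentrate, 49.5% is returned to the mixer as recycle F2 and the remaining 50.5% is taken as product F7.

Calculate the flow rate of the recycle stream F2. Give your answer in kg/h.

474.8 kg/h

Overall K2CO3 balance (none leaves overhead): K2CO3 in fresh feed = K2CO3 in product, i.e. 2212×0.143 = (1−0.495)·F1·0.653.
F1 = 316.32/(0.653×0.505) = 959.22 kg/h.
Recycle F2 = 0.495×959.22 = 474.81 kg/h.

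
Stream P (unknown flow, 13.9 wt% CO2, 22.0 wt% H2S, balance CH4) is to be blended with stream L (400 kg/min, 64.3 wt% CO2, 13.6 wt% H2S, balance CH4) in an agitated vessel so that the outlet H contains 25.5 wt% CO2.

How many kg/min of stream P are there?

1338 kg/min

Let P be the unknown flow. Total out = 400 + P.
CO2 balance: 257.2 + 0.139·P = 0.255·(400 + P)
(0.139 − 0.255)·P = 0.255×400 − 257.2 = -155.2
P = -155.2 / -0.116 = 1337.9 kg/min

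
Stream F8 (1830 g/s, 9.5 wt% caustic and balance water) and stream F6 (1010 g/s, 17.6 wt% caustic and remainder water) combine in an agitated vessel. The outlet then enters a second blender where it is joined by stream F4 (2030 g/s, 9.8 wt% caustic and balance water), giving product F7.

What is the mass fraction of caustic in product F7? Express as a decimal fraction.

0.1130

Overall, product flow = 4870 g/s.
caustic in = 1830×0.095 + 1010×0.176 + 2030×0.098 = 550.55 g/s.
caustic fraction in F7 = 0.1130.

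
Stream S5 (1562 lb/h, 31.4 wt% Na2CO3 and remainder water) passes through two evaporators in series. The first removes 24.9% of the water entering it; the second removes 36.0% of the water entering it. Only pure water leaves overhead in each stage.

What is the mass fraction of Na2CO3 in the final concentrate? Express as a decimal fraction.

water in feed = 1562×0.686 = 1071.5 lb/h.
After stage 1: water left = (1−0.249)×1071.5 = 804.72; stream total = 1295.2 lb/h.
After stage 2: water left = (1−0.360)×804.72 = 515.02; final concentrate = 1005.5 lb/h.
Na2CO3 fraction = 490.47/1005.5 = 0.4878.

0.4878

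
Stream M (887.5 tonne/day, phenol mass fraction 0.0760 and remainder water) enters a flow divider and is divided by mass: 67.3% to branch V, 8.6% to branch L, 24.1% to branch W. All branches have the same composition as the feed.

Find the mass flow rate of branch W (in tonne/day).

Branch W flow = 0.241×887.5 = 213.89 tonne/day.

213.9 tonne/day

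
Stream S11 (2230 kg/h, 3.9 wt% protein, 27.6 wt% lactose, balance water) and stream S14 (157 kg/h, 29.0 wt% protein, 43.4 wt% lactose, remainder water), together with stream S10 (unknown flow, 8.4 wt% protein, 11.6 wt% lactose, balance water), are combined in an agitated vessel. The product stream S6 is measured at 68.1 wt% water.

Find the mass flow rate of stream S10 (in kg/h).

459.4 kg/h

Let S10 be the unknown flow. Total out = 2387 + S10.
water balance: 1570.9 + 0.800·S10 = 0.681·(2387 + S10)
(0.800 − 0.681)·S10 = 0.681×2387 − 1570.9 = 54.665
S10 = 54.665 / 0.119 = 459.37 kg/h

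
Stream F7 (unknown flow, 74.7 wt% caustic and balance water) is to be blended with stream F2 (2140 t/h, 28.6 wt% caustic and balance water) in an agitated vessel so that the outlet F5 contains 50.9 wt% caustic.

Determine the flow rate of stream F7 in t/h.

Let F7 be the unknown flow. Total out = 2140 + F7.
caustic balance: 612.04 + 0.747·F7 = 0.509·(2140 + F7)
(0.747 − 0.509)·F7 = 0.509×2140 − 612.04 = 477.22
F7 = 477.22 / 0.238 = 2005.1 t/h

2005 t/h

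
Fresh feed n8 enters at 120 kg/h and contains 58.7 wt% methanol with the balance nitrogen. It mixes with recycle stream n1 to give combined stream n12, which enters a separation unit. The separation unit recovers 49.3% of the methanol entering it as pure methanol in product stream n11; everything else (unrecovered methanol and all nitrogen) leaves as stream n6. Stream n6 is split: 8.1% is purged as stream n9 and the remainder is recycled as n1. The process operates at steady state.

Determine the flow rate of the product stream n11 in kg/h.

65.02 kg/h

methanol in n12: m_A = 120×0.587 + (1−0.081)·(1−0.493)·m_A, so m_A = 70.44/0.5341 = 131.89 kg/h.
Product n11 = 0.493×131.89 = 65.024 kg/h.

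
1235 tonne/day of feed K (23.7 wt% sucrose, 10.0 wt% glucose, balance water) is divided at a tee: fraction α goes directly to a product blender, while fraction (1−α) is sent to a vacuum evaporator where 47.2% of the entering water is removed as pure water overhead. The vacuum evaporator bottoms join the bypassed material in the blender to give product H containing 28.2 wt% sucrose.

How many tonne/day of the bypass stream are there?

605.2 tonne/day

All 1235×0.237 = 292.69 tonne/day of sucrose reaches H, so H = 292.69/0.282 = 1037.9 tonne/day and vapour = 197.07 tonne/day.
The evaporator receives (1−α)·1235 of feed at 0.663 water and removes 0.472 of that water:
0.472×0.663×(1−α)×1235 = 197.07
(1−α) = 197.07/386.48 = 0.5099;  α = 0.4901.
Bypass flow = 0.4901×1235 = 605.24 tonne/day.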